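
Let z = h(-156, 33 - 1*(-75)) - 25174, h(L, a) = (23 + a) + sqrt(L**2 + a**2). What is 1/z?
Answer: -25043/627115849 - 60*sqrt(10)/627115849 ≈ -4.0236e-5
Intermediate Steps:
h(L, a) = 23 + a + sqrt(L**2 + a**2)
z = -25043 + 60*sqrt(10) (z = (23 + (33 - 1*(-75)) + sqrt((-156)**2 + (33 - 1*(-75))**2)) - 25174 = (23 + (33 + 75) + sqrt(24336 + (33 + 75)**2)) - 25174 = (23 + 108 + sqrt(24336 + 108**2)) - 25174 = (23 + 108 + sqrt(24336 + 11664)) - 25174 = (23 + 108 + sqrt(36000)) - 25174 = (23 + 108 + 60*sqrt(10)) - 25174 = (131 + 60*sqrt(10)) - 25174 = -25043 + 60*sqrt(10) ≈ -24853.)
1/z = 1/(-25043 + 60*sqrt(10))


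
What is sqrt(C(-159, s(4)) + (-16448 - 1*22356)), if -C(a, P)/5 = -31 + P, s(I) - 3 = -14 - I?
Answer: 3*I*sqrt(4286) ≈ 196.4*I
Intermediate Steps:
s(I) = -11 - I (s(I) = 3 + (-14 - I) = -11 - I)
C(a, P) = 155 - 5*P (C(a, P) = -5*(-31 + P) = 155 - 5*P)
sqrt(C(-159, s(4)) + (-16448 - 1*22356)) = sqrt((155 - 5*(-11 - 1*4)) + (-16448 - 1*22356)) = sqrt((155 - 5*(-11 - 4)) + (-16448 - 22356)) = sqrt((155 - 5*(-15)) - 38804) = sqrt((155 + 75) - 38804) = sqrt(230 - 38804) = sqrt(-38574) = 3*I*sqrt(4286)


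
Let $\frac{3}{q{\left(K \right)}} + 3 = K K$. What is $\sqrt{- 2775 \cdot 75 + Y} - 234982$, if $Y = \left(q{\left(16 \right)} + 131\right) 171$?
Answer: $-234982 + \frac{3 i \sqrt{1320875303}}{253} \approx -2.3498 \cdot 10^{5} + 430.95 i$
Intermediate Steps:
$q{\left(K \right)} = \frac{3}{-3 + K^{2}}$ ($q{\left(K \right)} = \frac{3}{-3 + K K} = \frac{3}{-3 + K^{2}}$)
$Y = \frac{5667966}{253}$ ($Y = \left(\frac{3}{-3 + 16^{2}} + 131\right) 171 = \left(\frac{3}{-3 + 256} + 131\right) 171 = \left(\frac{3}{253} + 131\right) 171 = \frac{33146}{253} \cdot 171 = \frac{5667966}{253} \approx 22403.0$)
$\sqrt{- 2775 \cdot 75 + Y} - 234982 = \sqrt{- 2775 \cdot 75 + \frac{5667966}{253}} - 234982 = \sqrt{\left(-1\right) 208125 + \frac{5667966}{253}} - 234982 = \sqrt{-208125 + \frac{5667966}{253}} - 234982 = \sqrt{- \frac{46987659}{253}} - 234982 = \frac{3 i \sqrt{1320875303}}{253} - 234982 = -234982 + \frac{3 i \sqrt{1320875303}}{253}$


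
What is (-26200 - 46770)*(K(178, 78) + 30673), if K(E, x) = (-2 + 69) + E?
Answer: -2256086460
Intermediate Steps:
K(E, x) = 67 + E
(-26200 - 46770)*(K(178, 78) + 30673) = (-26200 - 46770)*((67 + 178) + 30673) = -72970*(245 + 30673) = -72970*30918 = -2256086460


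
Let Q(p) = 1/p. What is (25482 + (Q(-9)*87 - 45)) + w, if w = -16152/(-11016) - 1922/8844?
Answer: 17204114173/676566 ≈ 25429.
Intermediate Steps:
w = 844969/676566 (w = -16152*(-1/11016) - 1922*1/8844 = 673/459 - 961/4422 = 844969/676566 ≈ 1.2489)
(25482 + (Q(-9)*87 - 45)) + w = (25482 + (87/(-9) - 45)) + 844969/676566 = (25482 + (-⅑*87 - 45)) + 844969/676566 = (25482 + (-29/3 - 45)) + 844969/676566 = (25482 - 164/3) + 844969/676566 = 76282/3 + 844969/676566 = 17204114173/676566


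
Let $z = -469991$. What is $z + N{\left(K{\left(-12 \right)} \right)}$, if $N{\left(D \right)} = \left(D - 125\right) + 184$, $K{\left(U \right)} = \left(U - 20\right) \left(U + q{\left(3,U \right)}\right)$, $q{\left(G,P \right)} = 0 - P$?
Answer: $-469932$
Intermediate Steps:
$q{\left(G,P \right)} = - P$
$K{\left(U \right)} = 0$ ($K{\left(U \right)} = \left(U - 20\right) \left(U - U\right) = \left(-20 + U\right) 0 = 0$)
$N{\left(D \right)} = 59 + D$ ($N{\left(D \right)} = \left(-125 + D\right) + 184 = 59 + D$)
$z + N{\left(K{\left(-12 \right)} \right)} = -469991 + \left(59 + 0\right) = -469991 + 59 = -469932$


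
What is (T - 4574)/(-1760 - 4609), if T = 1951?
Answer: 2623/6369 ≈ 0.41184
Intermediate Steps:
(T - 4574)/(-1760 - 4609) = (1951 - 4574)/(-1760 - 4609) = -2623/(-6369) = -2623*(-1/6369) = 2623/6369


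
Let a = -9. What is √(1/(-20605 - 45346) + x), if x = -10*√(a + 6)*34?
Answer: √(-65951 - 1478841696340*I*√3)/65951 ≈ 17.16 - 17.16*I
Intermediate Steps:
x = -340*I*√3 (x = -10*√(-9 + 6)*34 = -10*I*√3*34 = -340*I*√3 ≈ -588.9*I)
√(1/(-20605 - 45346) + x) = √(1/(-20605 - 45346) - 340*I*√3) = √(1/(-65951) - 340*I*√3) = √(-1/65951 - 340*I*√3)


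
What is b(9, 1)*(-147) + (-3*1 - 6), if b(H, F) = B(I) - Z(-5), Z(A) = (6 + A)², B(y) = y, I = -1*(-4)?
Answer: -450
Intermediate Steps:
I = 4
b(H, F) = 3 (b(H, F) = 4 - (6 - 5)² = 4 - 1*1² = 4 - 1*1 = 4 - 1 = 3)
b(9, 1)*(-147) + (-3*1 - 6) = 3*(-147) + (-3*1 - 6) = -441 + (-3 - 6) = -441 - 9 = -450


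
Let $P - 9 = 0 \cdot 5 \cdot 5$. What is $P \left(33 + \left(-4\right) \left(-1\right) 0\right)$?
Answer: $297$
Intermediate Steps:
$P = 9$ ($P = 9 + 0 \cdot 5 \cdot 5 = 9 + 0 \cdot 5 = 9 + 0 = 9$)
$P \left(33 + \left(-4\right) \left(-1\right) 0\right) = 9 \left(33 + \left(-4\right) \left(-1\right) 0\right) = 9 \left(33 + 4 \cdot 0\right) = 9 \left(33 + 0\right) = 9 \cdot 33 = 297$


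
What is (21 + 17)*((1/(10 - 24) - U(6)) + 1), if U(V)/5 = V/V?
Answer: -1083/7 ≈ -154.71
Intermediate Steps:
U(V) = 5 (U(V) = 5*(V/V) = 5*1 = 5)
(21 + 17)*((1/(10 - 24) - U(6)) + 1) = (21 + 17)*((1/(10 - 24) - 1*5) + 1) = 38*((1/(-14) - 5) + 1) = 38*((-1/14 - 5) + 1) = 38*(-71/14 + 1) = 38*(-57/14) = -1083/7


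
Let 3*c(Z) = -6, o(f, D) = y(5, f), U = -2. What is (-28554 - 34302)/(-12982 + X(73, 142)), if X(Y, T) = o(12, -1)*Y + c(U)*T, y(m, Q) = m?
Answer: 648/133 ≈ 4.8722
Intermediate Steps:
o(f, D) = 5
c(Z) = -2 (c(Z) = (⅓)*(-6) = -2)
X(Y, T) = -2*T + 5*Y (X(Y, T) = 5*Y - 2*T = -2*T + 5*Y)
(-28554 - 34302)/(-12982 + X(73, 142)) = (-28554 - 34302)/(-12982 + (-2*142 + 5*73)) = -62856/(-12982 + (-284 + 365)) = -62856/(-12982 + 81) = -62856/(-12901) = -62856*(-1/12901) = 648/133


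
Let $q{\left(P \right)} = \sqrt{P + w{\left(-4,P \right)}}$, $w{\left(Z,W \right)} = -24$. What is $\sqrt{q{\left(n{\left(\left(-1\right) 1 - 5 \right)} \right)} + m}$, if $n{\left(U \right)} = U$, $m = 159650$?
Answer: $\sqrt{159650 + i \sqrt{30}} \approx 399.56 + 0.007 i$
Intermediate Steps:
$q{\left(P \right)} = \sqrt{-24 + P}$ ($q{\left(P \right)} = \sqrt{P - 24} = \sqrt{-24 + P}$)
$\sqrt{q{\left(n{\left(\left(-1\right) 1 - 5 \right)} \right)} + m} = \sqrt{\sqrt{-24 - 6} + 159650} = \sqrt{\sqrt{-30} + 159650} = \sqrt{i \sqrt{30} + 159650} = \sqrt{159650 + i \sqrt{30}}$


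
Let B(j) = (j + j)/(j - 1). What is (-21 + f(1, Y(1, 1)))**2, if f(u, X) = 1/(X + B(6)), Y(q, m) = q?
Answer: 123904/289 ≈ 428.73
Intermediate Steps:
B(j) = 2*j/(-1 + j) (B(j) = (2*j)/(-1 + j) = 2*j/(-1 + j))
f(u, X) = 1/(12/5 + X) (f(u, X) = 1/(X + 2*6/(-1 + 6)) = 1/(X + 2*6/5) = 1/(X + 2*6*(1/5)) = 1/(X + 12/5) = 1/(12/5 + X))
(-21 + f(1, Y(1, 1)))**2 = (-21 + 5/(12 + 5*1))**2 = (-21 + 5/(12 + 5))**2 = (-21 + 5/17)**2 = (-352/17)**2 = 123904/289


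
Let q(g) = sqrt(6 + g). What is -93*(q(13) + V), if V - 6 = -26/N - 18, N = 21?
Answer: 8618/7 - 93*sqrt(19) ≈ 825.77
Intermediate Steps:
V = -278/21 (V = 6 + (-26/21 - 18) = 6 - 404/21 = -278/21 ≈ -13.238)
-93*(q(13) + V) = -93*(sqrt(6 + 13) - 278/21) = -93*(sqrt(19) - 278/21) = -93*(-278/21 + sqrt(19)) = 8618/7 - 93*sqrt(19)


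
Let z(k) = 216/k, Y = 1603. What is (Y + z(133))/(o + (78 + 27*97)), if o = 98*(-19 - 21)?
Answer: -213415/162659 ≈ -1.3120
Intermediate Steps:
o = -3920 (o = 98*(-40) = -3920)
(Y + z(133))/(o + (78 + 27*97)) = (1603 + 216/133)/(-3920 + (78 + 27*97)) = (1603 + 216*(1/133))/(-3920 + (78 + 2619)) = (1603 + 216/133)/(-3920 + 2697) = (213415/133)/(-1223) = (213415/133)*(-1/1223) = -213415/162659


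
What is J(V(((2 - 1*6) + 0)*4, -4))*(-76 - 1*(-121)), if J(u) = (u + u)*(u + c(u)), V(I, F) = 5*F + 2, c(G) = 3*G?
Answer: 116640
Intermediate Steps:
V(I, F) = 2 + 5*F
J(u) = 8*u² (J(u) = (u + u)*(u + 3*u) = (2*u)*(4*u) = 8*u²)
J(V(((2 - 1*6) + 0)*4, -4))*(-76 - 1*(-121)) = (8*(2 + 5*(-4))²)*(-76 - 1*(-121)) = (8*(2 - 20)²)*(-76 + 121) = (8*(-18)²)*45 = (8*324)*45 = 2592*45 = 116640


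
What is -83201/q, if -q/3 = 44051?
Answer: 2869/4557 ≈ 0.62958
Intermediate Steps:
q = -132153 (q = -3*44051 = -132153)
-83201/q = -83201/(-132153) = -83201*(-1/132153) = 2869/4557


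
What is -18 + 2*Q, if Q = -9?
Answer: -36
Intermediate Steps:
-18 + 2*Q = -18 + 2*(-9) = -18 - 18 = -36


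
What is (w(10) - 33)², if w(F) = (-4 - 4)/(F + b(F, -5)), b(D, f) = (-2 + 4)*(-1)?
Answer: 1156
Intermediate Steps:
b(D, f) = -2 (b(D, f) = 2*(-1) = -2)
w(F) = -8/(-2 + F) (w(F) = (-4 - 4)/(F - 2) = -8/(-2 + F))
(w(10) - 33)² = (-8/(-2 + 10) - 33)² = (-8/8 - 33)² = (-8*⅛ - 33)² = (-1 - 33)² = (-34)² = 1156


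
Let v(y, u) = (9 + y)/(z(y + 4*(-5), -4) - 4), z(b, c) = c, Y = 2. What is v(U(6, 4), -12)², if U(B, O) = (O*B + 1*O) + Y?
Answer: 1521/64 ≈ 23.766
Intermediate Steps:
U(B, O) = 2 + O + B*O (U(B, O) = (O*B + 1*O) + 2 = (B*O + O) + 2 = (O + B*O) + 2 = 2 + O + B*O)
v(y, u) = -9/8 - y/8 (v(y, u) = (9 + y)/(-4 - 4) = (9 + y)/(-8) = (9 + y)*(-⅛) = -9/8 - y/8)
v(U(6, 4), -12)² = (-9/8 - (2 + 4 + 6*4)/8)² = (-9/8 - (2 + 4 + 24)/8)² = (-9/8 - ⅛*30)² = (-9/8 - 15/4)² = (-39/8)² = 1521/64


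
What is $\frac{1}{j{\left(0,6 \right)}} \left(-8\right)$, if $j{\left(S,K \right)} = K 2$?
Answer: $- \frac{2}{3} \approx -0.66667$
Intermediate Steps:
$j{\left(S,K \right)} = 2 K$
$\frac{1}{j{\left(0,6 \right)}} \left(-8\right) = \frac{1}{2 \cdot 6} \left(-8\right) = \frac{1}{12} \left(-8\right) = - \frac{2}{3}$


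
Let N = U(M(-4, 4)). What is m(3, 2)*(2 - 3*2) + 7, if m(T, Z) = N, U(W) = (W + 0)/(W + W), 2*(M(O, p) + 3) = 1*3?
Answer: 5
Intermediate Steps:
M(O, p) = -3/2 (M(O, p) = -3 + (1*3)/2 = -3 + (½)*3 = -3 + 3/2 = -3/2)
U(W) = ½ (U(W) = W/((2*W)) = W*(1/(2*W)) = ½)
N = ½ ≈ 0.50000
m(T, Z) = ½
m(3, 2)*(2 - 3*2) + 7 = (2 - 3*2)/2 + 7 = (2 - 6)/2 + 7 = (½)*(-4) + 7 = -2 + 7 = 5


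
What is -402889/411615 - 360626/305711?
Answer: -38800952867/17976461895 ≈ -2.1584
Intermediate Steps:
-402889/411615 - 360626/305711 = -402889*1/411615 - 360626*1/305711 = -402889/411615 - 51518/43673 = -38800952867/17976461895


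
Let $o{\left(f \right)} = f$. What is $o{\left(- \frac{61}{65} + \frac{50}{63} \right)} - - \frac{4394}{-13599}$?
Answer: $- \frac{2895293}{6187545} \approx -0.46792$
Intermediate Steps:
$o{\left(- \frac{61}{65} + \frac{50}{63} \right)} - - \frac{4394}{-13599} = \left(- \frac{61}{65} + \frac{50}{63}\right) - - \frac{4394}{-13599} = \left(\left(-61\right) \frac{1}{65} + 50 \cdot \frac{1}{63}\right) - \left(-4394\right) \left(- \frac{1}{13599}\right) = \left(- \frac{61}{65} + \frac{50}{63}\right) - \frac{4394}{13599} = - \frac{593}{4095} - \frac{4394}{13599} = - \frac{2895293}{6187545}$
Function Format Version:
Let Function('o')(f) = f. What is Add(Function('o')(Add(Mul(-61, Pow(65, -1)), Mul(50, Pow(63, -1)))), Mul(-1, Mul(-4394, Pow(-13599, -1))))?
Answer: Rational(-2895293, 6187545) ≈ -0.46792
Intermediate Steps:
Add(Function('o')(Add(Mul(-61, Pow(65, -1)), Mul(50, Pow(63, -1)))), Mul(-1, Mul(-4394, Pow(-13599, -1)))) = Add(Add(Mul(-61, Pow(65, -1)), Mul(50, Pow(63, -1))), Mul(-1, Mul(-4394, Pow(-13599, -1)))) = Add(Add(Mul(-61, Rational(1, 65)), Mul(50, Rational(1, 63))), Mul(-1, Mul(-4394, Rational(-1, 13599)))) = Add(Add(Rational(-61, 65), Rational(50, 63)), Mul(-1, Rational(4394, 13599))) = Add(Rational(-593, 4095), Rational(-4394, 13599)) = Rational(-2895293, 6187545)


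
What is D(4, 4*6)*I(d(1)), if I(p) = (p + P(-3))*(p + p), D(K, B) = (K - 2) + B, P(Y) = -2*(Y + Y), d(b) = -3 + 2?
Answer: -572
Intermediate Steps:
d(b) = -1
P(Y) = -4*Y
D(K, B) = -2 + B + K (D(K, B) = (-2 + K) + B = -2 + B + K)
I(p) = 2*p*(12 + p) (I(p) = (p - 4*(-3))*(p + p) = (p + 12)*(2*p) = (12 + p)*(2*p) = 2*p*(12 + p))
D(4, 4*6)*I(d(1)) = (-2 + 4*6 + 4)*(2*(-1)*(12 - 1)) = (-2 + 24 + 4)*(2*(-1)*11) = 26*(-22) = -572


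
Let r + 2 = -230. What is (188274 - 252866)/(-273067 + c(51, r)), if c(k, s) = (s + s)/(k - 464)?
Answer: 26676496/112776207 ≈ 0.23654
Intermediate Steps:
r = -232 (r = -2 - 230 = -232)
c(k, s) = 2*s/(-464 + k) (c(k, s) = (2*s)/(-464 + k) = 2*s/(-464 + k))
(188274 - 252866)/(-273067 + c(51, r)) = (188274 - 252866)/(-273067 + 2*(-232)/(-464 + 51)) = -64592/(-273067 + 2*(-232)/(-413)) = -64592/(-273067 + 2*(-232)*(-1/413)) = -64592/(-273067 + 464/413) = -64592/(-112776207/413) = -64592*(-413/112776207) = 26676496/112776207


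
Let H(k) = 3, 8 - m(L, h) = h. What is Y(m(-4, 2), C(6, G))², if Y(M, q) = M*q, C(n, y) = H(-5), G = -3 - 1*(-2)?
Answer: 324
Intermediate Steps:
m(L, h) = 8 - h
G = -1 (G = -3 + 2 = -1)
C(n, y) = 3
Y(m(-4, 2), C(6, G))² = ((8 - 1*2)*3)² = ((8 - 2)*3)² = (6*3)² = 18² = 324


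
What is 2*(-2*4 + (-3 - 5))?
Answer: -32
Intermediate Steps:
2*(-2*4 + (-3 - 5)) = 2*(-8 - 8) = 2*(-16) = -32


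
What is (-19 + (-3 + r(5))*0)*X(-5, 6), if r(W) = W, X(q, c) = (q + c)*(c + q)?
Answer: -19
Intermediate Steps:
X(q, c) = (c + q)² (X(q, c) = (c + q)*(c + q) = (c + q)²)
(-19 + (-3 + r(5))*0)*X(-5, 6) = (-19 + (-3 + 5)*0)*(6 - 5)² = (-19 + 2*0)*1² = (-19 + 0)*1 = -19*1 = -19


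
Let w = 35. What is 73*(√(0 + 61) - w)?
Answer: -2555 + 73*√61 ≈ -1984.9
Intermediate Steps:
73*(√(0 + 61) - w) = 73*(√(0 + 61) - 1*35) = 73*(√61 - 35) = 73*(-35 + √61) = -2555 + 73*√61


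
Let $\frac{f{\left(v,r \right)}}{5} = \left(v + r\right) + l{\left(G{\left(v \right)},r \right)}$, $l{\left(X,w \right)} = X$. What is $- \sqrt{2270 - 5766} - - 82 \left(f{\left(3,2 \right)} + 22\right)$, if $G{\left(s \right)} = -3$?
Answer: $2624 - 2 i \sqrt{874} \approx 2624.0 - 59.127 i$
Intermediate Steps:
$f{\left(v,r \right)} = -15 + 5 r + 5 v$ ($f{\left(v,r \right)} = 5 \left(\left(v + r\right) - 3\right) = 5 \left(\left(r + v\right) - 3\right) = 5 \left(-3 + r + v\right) = -15 + 5 r + 5 v$)
$- \sqrt{2270 - 5766} - - 82 \left(f{\left(3,2 \right)} + 22\right) = - \sqrt{2270 - 5766} - - 82 \left(\left(-15 + 5 \cdot 2 + 5 \cdot 3\right) + 22\right) = - \sqrt{-3496} - - 82 \left(\left(-15 + 10 + 15\right) + 22\right) = - 2 i \sqrt{874} - - 82 \left(10 + 22\right) = - 2 i \sqrt{874} - \left(-82\right) 32 = - 2 i \sqrt{874} - -2624 = - 2 i \sqrt{874} + 2624 = 2624 - 2 i \sqrt{874}$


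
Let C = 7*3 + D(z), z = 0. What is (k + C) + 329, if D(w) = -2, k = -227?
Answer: 121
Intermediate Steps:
C = 19 (C = 7*3 - 2 = 21 - 2 = 19)
(k + C) + 329 = (-227 + 19) + 329 = -208 + 329 = 121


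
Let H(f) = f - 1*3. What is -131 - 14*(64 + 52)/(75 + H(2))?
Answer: -5659/37 ≈ -152.95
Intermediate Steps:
H(f) = -3 + f (H(f) = f - 3 = -3 + f)
-131 - 14*(64 + 52)/(75 + H(2)) = -131 - 14*(64 + 52)/(75 + (-3 + 2)) = -131 - 1624/(75 - 1) = -131 - 1624/74 = -131 - 14*58/37 = -131 - 812/37 = -5659/37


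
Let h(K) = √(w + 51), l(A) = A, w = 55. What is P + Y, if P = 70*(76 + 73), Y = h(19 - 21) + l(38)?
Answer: 10468 + √106 ≈ 10478.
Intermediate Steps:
h(K) = √106 (h(K) = √(55 + 51) = √106)
Y = 38 + √106 (Y = √106 + 38 = 38 + √106 ≈ 48.296)
P = 10430 (P = 70*149 = 10430)
P + Y = 10430 + (38 + √106) = 10468 + √106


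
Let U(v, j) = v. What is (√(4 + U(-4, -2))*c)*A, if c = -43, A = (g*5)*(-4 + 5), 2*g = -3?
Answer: 0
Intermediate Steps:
g = -3/2 (g = (½)*(-3) = -3/2 ≈ -1.5000)
A = -15/2 (A = (-3/2*5)*(-4 + 5) = -15/2*1 = -15/2 ≈ -7.5000)
(√(4 + U(-4, -2))*c)*A = (√(4 - 4)*(-43))*(-15/2) = (√0*(-43))*(-15/2) = (0*(-43))*(-15/2) = 0*(-15/2) = 0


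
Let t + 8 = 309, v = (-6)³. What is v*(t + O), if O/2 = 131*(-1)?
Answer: -8424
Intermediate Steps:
v = -216
t = 301 (t = -8 + 309 = 301)
O = -262 (O = 2*(131*(-1)) = 2*(-131) = -262)
v*(t + O) = -216*(301 - 262) = -216*39 = -8424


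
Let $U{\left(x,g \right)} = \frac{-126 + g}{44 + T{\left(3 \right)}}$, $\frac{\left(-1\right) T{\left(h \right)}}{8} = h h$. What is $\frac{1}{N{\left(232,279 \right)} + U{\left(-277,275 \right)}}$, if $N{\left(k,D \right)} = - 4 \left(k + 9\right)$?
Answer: $- \frac{28}{27141} \approx -0.0010317$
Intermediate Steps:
$T{\left(h \right)} = - 8 h^{2}$ ($T{\left(h \right)} = - 8 h h = - 8 h^{2}$)
$N{\left(k,D \right)} = -36 - 4 k$ ($N{\left(k,D \right)} = - 4 \left(9 + k\right) = -36 - 4 k$)
$U{\left(x,g \right)} = \frac{9}{2} - \frac{g}{28}$ ($U{\left(x,g \right)} = \frac{-126 + g}{44 - 8 \cdot 3^{2}} = \frac{-126 + g}{44 - 72} = \frac{-126 + g}{-28} = \left(-126 + g\right) \left(- \frac{1}{28}\right) = \frac{9}{2} - \frac{g}{28}$)
$\frac{1}{N{\left(232,279 \right)} + U{\left(-277,275 \right)}} = \frac{1}{\left(-36 - 928\right) + \left(\frac{9}{2} - \frac{275}{28}\right)} = \frac{1}{-964 - \frac{149}{28}} = \frac{1}{- \frac{27141}{28}} = - \frac{28}{27141}$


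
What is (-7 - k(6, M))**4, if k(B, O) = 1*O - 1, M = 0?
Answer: 1296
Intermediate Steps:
k(B, O) = -1 + O (k(B, O) = O - 1 = -1 + O)
(-7 - k(6, M))**4 = (-7 - (-1 + 0))**4 = (-7 - 1*(-1))**4 = (-7 + 1)**4 = (-6)**4 = 1296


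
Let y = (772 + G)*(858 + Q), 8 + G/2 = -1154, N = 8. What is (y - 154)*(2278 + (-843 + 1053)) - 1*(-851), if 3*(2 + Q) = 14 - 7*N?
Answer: -3251660893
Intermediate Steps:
G = -2324 (G = -16 + 2*(-1154) = -16 - 2308 = -2324)
Q = -16 (Q = -2 + (14 - 7*8)/3 = -2 + (14 - 56)/3 = -2 + (⅓)*(-42) = -2 - 14 = -16)
y = -1306784 (y = (772 - 2324)*(858 - 16) = -1552*842 = -1306784)
(y - 154)*(2278 + (-843 + 1053)) - 1*(-851) = (-1306784 - 154)*(2278 + (-843 + 1053)) - 1*(-851) = -1306938*(2278 + 210) + 851 = -1306938*2488 + 851 = -3251661744 + 851 = -3251660893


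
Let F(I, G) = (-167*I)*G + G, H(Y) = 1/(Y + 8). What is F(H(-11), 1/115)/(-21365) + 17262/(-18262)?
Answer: -553217443/585251445 ≈ -0.94526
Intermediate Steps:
H(Y) = 1/(8 + Y)
F(I, G) = G - 167*G*I (F(I, G) = -167*G*I + G = G - 167*G*I)
F(H(-11), 1/115)/(-21365) + 17262/(-18262) = ((1 - 167/(8 - 11))/115)/(-21365) + 17262/(-18262) = ((1 - 167/(-3))/115)*(-1/21365) + 17262*(-1/18262) = ((1 - 167*(-⅓))/115)*(-1/21365) - 8631/9131 = ((1 + 167/3)/115)*(-1/21365) - 8631/9131 = ((1/115)*(170/3))*(-1/21365) - 8631/9131 = (34/69)*(-1/21365) - 8631/9131 = -34/1474185 - 8631/9131 = -553217443/585251445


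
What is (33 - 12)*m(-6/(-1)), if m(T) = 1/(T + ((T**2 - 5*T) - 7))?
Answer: 21/5 ≈ 4.2000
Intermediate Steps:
m(T) = 1/(-7 + T**2 - 4*T) (m(T) = 1/(T + (-7 + T**2 - 5*T)) = 1/(-7 + T**2 - 4*T))
(33 - 12)*m(-6/(-1)) = (33 - 12)/(-7 + (-6/(-1))**2 - (-24)/(-1)) = 21/(-7 + (-6*(-1))**2 - (-24)*(-1)) = 21/(-7 + 6**2 - 4*6) = 21/(-7 + 36 - 24) = 21/5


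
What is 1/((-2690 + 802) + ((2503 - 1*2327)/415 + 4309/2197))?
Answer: -911755/1719218533 ≈ -0.00053033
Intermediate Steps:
1/((-2690 + 802) + ((2503 - 1*2327)/415 + 4309/2197)) = 1/(-1888 + ((2503 - 2327)*(1/415) + 4309*(1/2197))) = 1/(-1888 + (176*(1/415) + 4309/2197)) = 1/(-1888 + (176/415 + 4309/2197)) = 1/(-1888 + 2174907/911755) = 1/(-1719218533/911755) = -911755/1719218533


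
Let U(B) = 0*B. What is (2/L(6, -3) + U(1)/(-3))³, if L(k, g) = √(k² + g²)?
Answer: 8*√5/675 ≈ 0.026502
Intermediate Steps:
U(B) = 0
L(k, g) = √(g² + k²)
(2/L(6, -3) + U(1)/(-3))³ = (2/(√((-3)² + 6²)) + 0/(-3))³ = (2/(√(9 + 36)) + 0*(-⅓))³ = (2/(√45) + 0)³ = (2/((3*√5)) + 0)³ = (2*(√5/15) + 0)³ = (2*√5/15 + 0)³ = (2*√5/15)³ = 8*√5/675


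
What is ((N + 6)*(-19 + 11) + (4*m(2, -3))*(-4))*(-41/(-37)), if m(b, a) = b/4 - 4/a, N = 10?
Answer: -19352/111 ≈ -174.34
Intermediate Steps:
m(b, a) = -4/a + b/4 (m(b, a) = b*(¼) - 4/a = b/4 - 4/a = -4/a + b/4)
((N + 6)*(-19 + 11) + (4*m(2, -3))*(-4))*(-41/(-37)) = ((10 + 6)*(-19 + 11) + (4*(-4/(-3) + (¼)*2))*(-4))*(-41/(-37)) = (16*(-8) + (4*(-4*(-⅓) + ½))*(-4))*(-41*(-1/37)) = (-128 + (4*(4/3 + ½))*(-4))*(41/37) = (-128 + (4*(11/6))*(-4))*(41/37) = (-128 + (22/3)*(-4))*(41/37) = (-128 - 88/3)*(41/37) = -472/3*41/37 = -19352/111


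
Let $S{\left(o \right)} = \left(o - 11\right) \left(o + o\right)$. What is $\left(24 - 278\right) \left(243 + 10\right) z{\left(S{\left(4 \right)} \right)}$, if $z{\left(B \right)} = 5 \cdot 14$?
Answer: $-4498340$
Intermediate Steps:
$S{\left(o \right)} = 2 o \left(-11 + o\right)$ ($S{\left(o \right)} = \left(-11 + o\right) 2 o = 2 o \left(-11 + o\right)$)
$z{\left(B \right)} = 70$
$\left(24 - 278\right) \left(243 + 10\right) z{\left(S{\left(4 \right)} \right)} = \left(24 - 278\right) \left(243 + 10\right) 70 = \left(-254\right) 253 \cdot 70 = \left(-64262\right) 70 = -4498340$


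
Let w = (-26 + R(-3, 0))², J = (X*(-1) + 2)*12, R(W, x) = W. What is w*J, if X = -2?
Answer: 40368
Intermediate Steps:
J = 48 (J = (-2*(-1) + 2)*12 = (2 + 2)*12 = 4*12 = 48)
w = 841 (w = (-26 - 3)² = (-29)² = 841)
w*J = 841*48 = 40368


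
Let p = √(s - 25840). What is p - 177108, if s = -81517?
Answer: -177108 + I*√107357 ≈ -1.7711e+5 + 327.65*I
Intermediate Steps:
p = I*√107357 (p = √(-81517 - 25840) = √(-107357) = I*√107357 ≈ 327.65*I)
p - 177108 = I*√107357 - 177108 = -177108 + I*√107357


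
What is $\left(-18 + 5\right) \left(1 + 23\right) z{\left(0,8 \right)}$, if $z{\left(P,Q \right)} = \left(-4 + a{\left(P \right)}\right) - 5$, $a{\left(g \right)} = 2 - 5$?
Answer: $3744$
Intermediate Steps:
$a{\left(g \right)} = -3$ ($a{\left(g \right)} = 2 - 5 = -3$)
$z{\left(P,Q \right)} = -12$ ($z{\left(P,Q \right)} = \left(-4 - 3\right) - 5 = -7 - 5 = -12$)
$\left(-18 + 5\right) \left(1 + 23\right) z{\left(0,8 \right)} = \left(-18 + 5\right) \left(1 + 23\right) \left(-12\right) = \left(-13\right) 24 \left(-12\right) = \left(-312\right) \left(-12\right) = 3744$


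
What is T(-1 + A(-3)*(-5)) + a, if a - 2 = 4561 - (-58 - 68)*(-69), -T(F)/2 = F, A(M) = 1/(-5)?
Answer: -4131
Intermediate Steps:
A(M) = -⅕
T(F) = -2*F
a = -4131 (a = 2 + (4561 - (-58 - 68)*(-69)) = 2 + (4561 - (-126)*(-69)) = 2 + (4561 - 1*8694) = 2 + (4561 - 8694) = 2 - 4133 = -4131)
T(-1 + A(-3)*(-5)) + a = -2*(-1 - ⅕*(-5)) - 4131 = -2*(-1 + 1) - 4131 = -2*0 - 4131 = 0 - 4131 = -4131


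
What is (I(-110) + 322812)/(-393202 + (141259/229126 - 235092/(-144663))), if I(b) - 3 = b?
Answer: -3565465843228430/4344340211936789 ≈ -0.82071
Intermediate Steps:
I(b) = 3 + b
(I(-110) + 322812)/(-393202 + (141259/229126 - 235092/(-144663))) = ((3 - 110) + 322812)/(-393202 + (141259/229126 - 235092/(-144663))) = (-107 + 322812)/(-393202 + (141259*(1/229126) - 235092*(-1/144663))) = 322705/(-393202 + (141259/229126 + 78364/48221)) = 322705/(-393202 + 24766880103/11048684846) = 322705/(-4344340211936789/11048684846) = 322705*(-11048684846/4344340211936789) = -3565465843228430/4344340211936789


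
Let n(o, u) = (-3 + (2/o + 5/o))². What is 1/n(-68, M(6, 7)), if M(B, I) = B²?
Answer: 4624/44521 ≈ 0.10386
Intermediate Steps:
n(o, u) = (-3 + 7/o)²
1/n(-68, M(6, 7)) = 1/((-7 + 3*(-68))²/(-68)²) = 1/((-7 - 204)²/4624) = 1/((1/4624)*(-211)²) = 1/((1/4624)*44521) = 1/(44521/4624) = 4624/44521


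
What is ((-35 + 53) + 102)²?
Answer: 14400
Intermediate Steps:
((-35 + 53) + 102)² = (18 + 102)² = 120² = 14400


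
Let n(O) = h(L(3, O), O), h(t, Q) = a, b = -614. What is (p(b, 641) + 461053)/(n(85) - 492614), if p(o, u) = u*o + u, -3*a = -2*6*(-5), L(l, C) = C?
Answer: -34060/246317 ≈ -0.13828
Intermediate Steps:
a = -20 (a = -(-2*6)*(-5)/3 = -(-4)*(-5) = -⅓*60 = -20)
h(t, Q) = -20
p(o, u) = u + o*u (p(o, u) = o*u + u = u + o*u)
n(O) = -20
(p(b, 641) + 461053)/(n(85) - 492614) = (641*(1 - 614) + 461053)/(-20 - 492614) = (641*(-613) + 461053)/(-492634) = (-392933 + 461053)*(-1/492634) = 68120*(-1/492634) = -34060/246317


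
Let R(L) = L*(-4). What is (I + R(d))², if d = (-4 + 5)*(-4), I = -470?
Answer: 206116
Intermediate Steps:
d = -4 (d = 1*(-4) = -4)
R(L) = -4*L
(I + R(d))² = (-470 - 4*(-4))² = (-470 + 16)² = (-454)² = 206116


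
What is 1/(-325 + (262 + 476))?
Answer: 1/413 ≈ 0.0024213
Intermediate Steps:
1/(-325 + (262 + 476)) = 1/(-325 + 738) = 1/413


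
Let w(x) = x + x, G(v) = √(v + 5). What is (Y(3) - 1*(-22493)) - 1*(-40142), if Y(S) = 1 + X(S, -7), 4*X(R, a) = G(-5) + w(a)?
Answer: 125265/2 ≈ 62633.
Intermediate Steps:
G(v) = √(5 + v)
w(x) = 2*x
X(R, a) = a/2 (X(R, a) = (√(5 - 5) + 2*a)/4 = (√0 + 2*a)/4 = (0 + 2*a)/4 = (2*a)/4 = a/2)
Y(S) = -5/2 (Y(S) = 1 + (½)*(-7) = 1 - 7/2 = -5/2)
(Y(3) - 1*(-22493)) - 1*(-40142) = (-5/2 - 1*(-22493)) - 1*(-40142) = (-5/2 + 22493) + 40142 = 44981/2 + 40142 = 125265/2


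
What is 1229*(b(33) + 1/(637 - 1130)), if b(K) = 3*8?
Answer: 14540299/493 ≈ 29494.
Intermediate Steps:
b(K) = 24
1229*(b(33) + 1/(637 - 1130)) = 1229*(24 + 1/(637 - 1130)) = 1229*(24 + 1/(-493)) = 1229*(24 - 1/493) = 1229*(11831/493) = 14540299/493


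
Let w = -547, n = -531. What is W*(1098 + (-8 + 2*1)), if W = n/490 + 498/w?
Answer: -41689206/19145 ≈ -2177.6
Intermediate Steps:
W = -534477/268030 (W = -531/490 + 498/(-547) = -531*1/490 + 498*(-1/547) = -531/490 - 498/547 = -534477/268030 ≈ -1.9941)
W*(1098 + (-8 + 2*1)) = -534477*(1098 + (-8 + 2*1))/268030 = -534477*(1098 + (-8 + 2))/268030 = -534477*(1098 - 6)/268030 = -534477/268030*1092 = -41689206/19145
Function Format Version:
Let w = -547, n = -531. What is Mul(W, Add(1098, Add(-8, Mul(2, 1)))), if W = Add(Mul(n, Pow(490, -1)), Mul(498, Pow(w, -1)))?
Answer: Rational(-41689206, 19145) ≈ -2177.6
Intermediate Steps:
W = Rational(-534477, 268030) (W = Add(Mul(-531, Pow(490, -1)), Mul(498, Pow(-547, -1))) = Add(Mul(-531, Rational(1, 490)), Mul(498, Rational(-1, 547))) = Add(Rational(-531, 490), Rational(-498, 547)) = Rational(-534477, 268030) ≈ -1.9941)
Mul(W, Add(1098, Add(-8, Mul(2, 1)))) = Mul(Rational(-534477, 268030), Add(1098, Add(-8, Mul(2, 1)))) = Mul(Rational(-534477, 268030), Add(1098, Add(-8, 2))) = Mul(Rational(-534477, 268030), Add(1098, -6)) = Mul(Rational(-534477, 268030), 1092) = Rational(-41689206, 19145)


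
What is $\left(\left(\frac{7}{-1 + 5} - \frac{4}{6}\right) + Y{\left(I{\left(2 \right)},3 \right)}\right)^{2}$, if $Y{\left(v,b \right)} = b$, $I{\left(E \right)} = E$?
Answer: $\frac{2401}{144} \approx 16.674$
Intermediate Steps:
$\left(\left(\frac{7}{-1 + 5} - \frac{4}{6}\right) + Y{\left(I{\left(2 \right)},3 \right)}\right)^{2} = \left(\left(\frac{7}{-1 + 5} - \frac{4}{6}\right) + 3\right)^{2} = \left(\left(\frac{7}{4} - \frac{2}{3}\right) + 3\right)^{2} = \left(\frac{13}{12} + 3\right)^{2} = \left(\frac{49}{12}\right)^{2} = \frac{2401}{144}$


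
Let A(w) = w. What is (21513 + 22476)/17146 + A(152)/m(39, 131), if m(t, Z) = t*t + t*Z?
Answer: 147126631/56838990 ≈ 2.5885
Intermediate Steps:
m(t, Z) = t² + Z*t
(21513 + 22476)/17146 + A(152)/m(39, 131) = (21513 + 22476)/17146 + 152/((39*(131 + 39))) = 43989*(1/17146) + 152/((39*170)) = 43989/17146 + 152/6630 = 43989/17146 + 152*(1/6630) = 43989/17146 + 76/3315 = 147126631/56838990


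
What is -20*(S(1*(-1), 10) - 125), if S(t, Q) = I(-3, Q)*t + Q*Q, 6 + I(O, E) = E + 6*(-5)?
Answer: -20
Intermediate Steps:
I(O, E) = -36 + E (I(O, E) = -6 + (E + 6*(-5)) = -6 + (E - 30) = -6 + (-30 + E) = -36 + E)
S(t, Q) = Q² + t*(-36 + Q) (S(t, Q) = (-36 + Q)*t + Q*Q = t*(-36 + Q) + Q² = Q² + t*(-36 + Q))
-20*(S(1*(-1), 10) - 125) = -20*((10² + (1*(-1))*(-36 + 10)) - 125) = -20*((100 - 1*(-26)) - 125) = -20*((100 + 26) - 125) = -20*(126 - 125) = -20*1 = -20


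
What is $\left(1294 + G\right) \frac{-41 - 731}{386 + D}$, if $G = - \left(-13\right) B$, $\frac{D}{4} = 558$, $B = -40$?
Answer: $- \frac{298764}{1309} \approx -228.24$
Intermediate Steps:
$D = 2232$ ($D = 4 \cdot 558 = 2232$)
$G = -520$ ($G = - \left(-13\right) \left(-40\right) = \left(-1\right) 520 = -520$)
$\left(1294 + G\right) \frac{-41 - 731}{386 + D} = \left(1294 - 520\right) \frac{-41 - 731}{386 + 2232} = 774 \left(- \frac{772}{2618}\right) = 774 \left(\left(-772\right) \frac{1}{2618}\right) = 774 \left(- \frac{386}{1309}\right) = - \frac{298764}{1309}$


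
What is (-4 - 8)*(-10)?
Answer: 120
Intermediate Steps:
(-4 - 8)*(-10) = -12*(-10) = 120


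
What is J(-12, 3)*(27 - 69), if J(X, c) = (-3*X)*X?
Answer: 18144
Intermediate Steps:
J(X, c) = -3*X²
J(-12, 3)*(27 - 69) = (-3*(-12)²)*(27 - 69) = -3*144*(-42) = -432*(-42) = 18144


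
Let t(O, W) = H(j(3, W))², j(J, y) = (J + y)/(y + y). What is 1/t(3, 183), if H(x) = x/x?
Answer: 1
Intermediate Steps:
j(J, y) = (J + y)/(2*y) (j(J, y) = (J + y)/((2*y)) = (J + y)*(1/(2*y)) = (J + y)/(2*y))
H(x) = 1
t(O, W) = 1 (t(O, W) = 1² = 1)
1/t(3, 183) = 1/1 = 1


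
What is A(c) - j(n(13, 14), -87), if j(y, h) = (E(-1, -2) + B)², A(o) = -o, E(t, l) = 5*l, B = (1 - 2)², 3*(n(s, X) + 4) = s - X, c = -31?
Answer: -50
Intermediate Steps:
n(s, X) = -4 - X/3 + s/3 (n(s, X) = -4 + (s - X)/3 = -4 + (-X/3 + s/3) = -4 - X/3 + s/3)
B = 1 (B = (-1)² = 1)
j(y, h) = 81 (j(y, h) = (5*(-2) + 1)² = (-10 + 1)² = (-9)² = 81)
A(c) - j(n(13, 14), -87) = -1*(-31) - 1*81 = 31 - 81 = -50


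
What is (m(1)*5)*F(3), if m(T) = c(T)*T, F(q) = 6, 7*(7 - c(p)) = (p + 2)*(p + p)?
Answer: 1290/7 ≈ 184.29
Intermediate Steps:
c(p) = 7 - 2*p*(2 + p)/7 (c(p) = 7 - (p + 2)*(p + p)/7 = 7 - (2 + p)*2*p/7 = 7 - 2*p*(2 + p)/7)
m(T) = T*(7 - 4*T/7 - 2*T**2/7) (m(T) = (7 - 4*T/7 - 2*T**2/7)*T = T*(7 - 4*T/7 - 2*T**2/7))
(m(1)*5)*F(3) = (((1/7)*1*(49 - 4*1 - 2*1**2))*5)*6 = (((1/7)*1*(49 - 4 - 2*1))*5)*6 = (((1/7)*1*(49 - 4 - 2))*5)*6 = (((1/7)*1*43)*5)*6 = ((43/7)*5)*6 = (215/7)*6 = 1290/7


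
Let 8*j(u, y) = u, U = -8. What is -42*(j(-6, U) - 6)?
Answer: 567/2 ≈ 283.50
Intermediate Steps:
j(u, y) = u/8
-42*(j(-6, U) - 6) = -42*((1/8)*(-6) - 6) = -42*(-3/4 - 6) = -42*(-27/4) = 567/2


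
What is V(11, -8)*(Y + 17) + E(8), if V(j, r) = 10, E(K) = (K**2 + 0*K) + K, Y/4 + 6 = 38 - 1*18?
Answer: 802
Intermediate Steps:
Y = 56 (Y = -24 + 4*(38 - 1*18) = -24 + 4*(38 - 18) = -24 + 4*20 = -24 + 80 = 56)
E(K) = K + K**2 (E(K) = (K**2 + 0) + K = K**2 + K = K + K**2)
V(11, -8)*(Y + 17) + E(8) = 10*(56 + 17) + 8*(1 + 8) = 10*73 + 8*9 = 730 + 72 = 802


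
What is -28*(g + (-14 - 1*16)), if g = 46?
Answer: -448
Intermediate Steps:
-28*(g + (-14 - 1*16)) = -28*(46 + (-14 - 1*16)) = -28*(46 + (-14 - 16)) = -28*(46 - 30) = -28*16 = -448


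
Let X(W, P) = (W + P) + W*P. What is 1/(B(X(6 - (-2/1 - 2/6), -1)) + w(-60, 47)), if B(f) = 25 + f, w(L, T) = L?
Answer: -1/36 ≈ -0.027778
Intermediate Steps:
X(W, P) = P + W + P*W (X(W, P) = (P + W) + P*W = P + W + P*W)
1/(B(X(6 - (-2/1 - 2/6), -1)) + w(-60, 47)) = 1/((25 + (-1 + (6 - (-2/1 - 2/6)) - (6 - (-2/1 - 2/6)))) - 60) = 1/((25 + (-1 + (6 - (-2*1 - 2*1/6)) - (6 - (-2*1 - 2*1/6)))) - 60) = 1/((25 + (-1 + (6 - (-2 - 1/3)) - (6 - (-2 - 1/3)))) - 60) = 1/((25 + (-1 + (6 - 1*(-7/3)) - (6 - 1*(-7/3)))) - 60) = 1/((25 + (-1 + (6 + 7/3) - (6 + 7/3))) - 60) = 1/((25 + (-1 + 25/3 - 1*25/3)) - 60) = 1/((25 + (-1 + 25/3 - 25/3)) - 60) = 1/((25 - 1) - 60) = 1/(24 - 60) = 1/(-36) = -1/36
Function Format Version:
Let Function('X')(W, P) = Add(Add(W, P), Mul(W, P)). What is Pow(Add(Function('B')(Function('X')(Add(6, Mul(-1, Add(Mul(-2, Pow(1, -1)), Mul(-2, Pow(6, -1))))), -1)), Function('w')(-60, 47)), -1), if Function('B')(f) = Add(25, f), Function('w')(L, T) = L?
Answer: Rational(-1, 36) ≈ -0.027778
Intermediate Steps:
Function('X')(W, P) = Add(P, W, Mul(P, W)) (Function('X')(W, P) = Add(Add(P, W), Mul(P, W)) = Add(P, W, Mul(P, W)))
Pow(Add(Function('B')(Function('X')(Add(6, Mul(-1, Add(Mul(-2, Pow(1, -1)), Mul(-2, Pow(6, -1))))), -1)), Function('w')(-60, 47)), -1) = Pow(Add(Add(25, Add(-1, Add(6, Mul(-1, Add(Mul(-2, Pow(1, -1)), Mul(-2, Pow(6, -1))))), Mul(-1, Add(6, Mul(-1, Add(Mul(-2, Pow(1, -1)), Mul(-2, Pow(6, -1)))))))), -60), -1) = Pow(Add(Add(25, Add(-1, Add(6, Mul(-1, Add(Mul(-2, 1), Mul(-2, Rational(1, 6))))), Mul(-1, Add(6, Mul(-1, Add(Mul(-2, 1), Mul(-2, Rational(1, 6)))))))), -60), -1) = Pow(Add(Add(25, Add(-1, Add(6, Mul(-1, Add(-2, Rational(-1, 3)))), Mul(-1, Add(6, Mul(-1, Add(-2, Rational(-1, 3))))))), -60), -1) = Pow(Add(Add(25, Add(-1, Add(6, Mul(-1, Rational(-7, 3))), Mul(-1, Add(6, Mul(-1, Rational(-7, 3)))))), -60), -1) = Pow(Add(Add(25, Add(-1, Add(6, Rational(7, 3)), Mul(-1, Add(6, Rational(7, 3))))), -60), -1) = Pow(Add(Add(25, Add(-1, Rational(25, 3), Mul(-1, Rational(25, 3)))), -60), -1) = Pow(Add(Add(25, Add(-1, Rational(25, 3), Rational(-25, 3))), -60), -1) = Pow(Add(Add(25, -1), -60), -1) = Pow(Add(24, -60), -1) = Pow(-36, -1) = Rational(-1, 36)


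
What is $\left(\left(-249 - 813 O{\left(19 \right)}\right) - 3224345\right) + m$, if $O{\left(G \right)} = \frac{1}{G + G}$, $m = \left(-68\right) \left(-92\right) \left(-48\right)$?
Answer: $- \frac{133946329}{38} \approx -3.5249 \cdot 10^{6}$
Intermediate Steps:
$m = -300288$ ($m = 6256 \left(-48\right) = -300288$)
$O{\left(G \right)} = \frac{1}{2 G}$
$\left(\left(-249 - 813 O{\left(19 \right)}\right) - 3224345\right) + m = \left(\left(-249 - 813 \frac{1}{2 \cdot 19}\right) - 3224345\right) - 300288 = \left(\left(-249 - 813 \cdot \frac{1}{2} \cdot \frac{1}{19}\right) - 3224345\right) - 300288 = \left(\left(-249 - \frac{813}{38}\right) - 3224345\right) - 300288 = \left(- \frac{10275}{38} - 3224345\right) - 300288 = - \frac{122535385}{38} - 300288 = - \frac{133946329}{38}$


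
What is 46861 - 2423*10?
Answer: 22631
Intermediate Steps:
46861 - 2423*10 = 46861 - 1*24230 = 46861 - 24230 = 22631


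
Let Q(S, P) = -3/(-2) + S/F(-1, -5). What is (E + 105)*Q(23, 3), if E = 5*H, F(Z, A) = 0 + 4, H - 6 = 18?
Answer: 6525/4 ≈ 1631.3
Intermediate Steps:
H = 24 (H = 6 + 18 = 24)
F(Z, A) = 4
E = 120 (E = 5*24 = 120)
Q(S, P) = 3/2 + S/4 (Q(S, P) = -3/(-2) + S/4 = -3*(-½) + S*(¼) = 3/2 + S/4)
(E + 105)*Q(23, 3) = (120 + 105)*(3/2 + (¼)*23) = 225*(3/2 + 23/4) = 225*(29/4) = 6525/4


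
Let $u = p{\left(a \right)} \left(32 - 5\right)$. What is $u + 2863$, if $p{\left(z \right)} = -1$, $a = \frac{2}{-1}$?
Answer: $2836$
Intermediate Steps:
$a = -2$ ($a = 2 \left(-1\right) = -2$)
$u = -27$ ($u = - (32 - 5) = \left(-1\right) 27 = -27$)
$u + 2863 = -27 + 2863 = 2836$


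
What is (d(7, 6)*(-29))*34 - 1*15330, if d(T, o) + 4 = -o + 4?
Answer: -9414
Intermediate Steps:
d(T, o) = -o (d(T, o) = -4 + (-o + 4) = -4 + (4 - o) = -o)
(d(7, 6)*(-29))*34 - 1*15330 = (-1*6*(-29))*34 - 1*15330 = -6*(-29)*34 - 15330 = 174*34 - 15330 = 5916 - 15330 = -9414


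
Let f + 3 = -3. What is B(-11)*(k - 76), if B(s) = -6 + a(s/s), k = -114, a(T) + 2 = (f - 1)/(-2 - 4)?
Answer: 3895/3 ≈ 1298.3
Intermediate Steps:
f = -6 (f = -3 - 3 = -6)
a(T) = -5/6 (a(T) = -2 + (-6 - 1)/(-2 - 4) = -2 - 7/(-6) = -2 - 7*(-1/6) = -2 + 7/6 = -5/6)
B(s) = -41/6 (B(s) = -6 - 5/6 = -41/6)
B(-11)*(k - 76) = -41*(-114 - 76)/6 = -41/6*(-190) = 3895/3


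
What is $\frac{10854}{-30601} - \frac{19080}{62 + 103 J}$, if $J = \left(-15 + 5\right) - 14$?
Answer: $\frac{55770894}{7374841} \approx 7.5623$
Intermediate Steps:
$J = -24$ ($J = -10 - 14 = -24$)
$\frac{10854}{-30601} - \frac{19080}{62 + 103 J} = \frac{10854}{-30601} - \frac{19080}{62 + 103 \left(-24\right)} = 10854 \left(- \frac{1}{30601}\right) - \frac{19080}{62 - 2472} = - \frac{10854}{30601} - \frac{19080}{-2410} = - \frac{10854}{30601} - - \frac{1908}{241} = - \frac{10854}{30601} + \frac{1908}{241} = \frac{55770894}{7374841}$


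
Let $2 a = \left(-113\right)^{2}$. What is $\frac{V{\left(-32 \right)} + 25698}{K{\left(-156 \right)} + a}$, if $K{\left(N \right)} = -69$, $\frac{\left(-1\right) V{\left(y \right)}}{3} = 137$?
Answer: $\frac{50574}{12631} \approx 4.004$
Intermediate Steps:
$V{\left(y \right)} = -411$ ($V{\left(y \right)} = \left(-3\right) 137 = -411$)
$a = \frac{12769}{2}$ ($a = \frac{\left(-113\right)^{2}}{2} = \frac{1}{2} \cdot 12769 = \frac{12769}{2} \approx 6384.5$)
$\frac{V{\left(-32 \right)} + 25698}{K{\left(-156 \right)} + a} = \frac{-411 + 25698}{-69 + \frac{12769}{2}} = \frac{25287}{\frac{12631}{2}} = 25287 \cdot \frac{2}{12631} = \frac{50574}{12631}$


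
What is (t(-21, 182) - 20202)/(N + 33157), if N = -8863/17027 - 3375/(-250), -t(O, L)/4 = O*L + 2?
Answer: -167613788/1129570481 ≈ -0.14839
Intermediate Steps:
t(O, L) = -8 - 4*L*O (t(O, L) = -4*(O*L + 2) = -4*(L*O + 2) = -4*(2 + L*O) = -8 - 4*L*O)
N = 442003/34054 (N = -8863*1/17027 - 3375*(-1/250) = -8863/17027 + 27/2 = 442003/34054 ≈ 12.979)
(t(-21, 182) - 20202)/(N + 33157) = ((-8 - 4*182*(-21)) - 20202)/(442003/34054 + 33157) = ((-8 + 15288) - 20202)/(1129570481/34054) = (15280 - 20202)*(34054/1129570481) = -4922*34054/1129570481 = -167613788/1129570481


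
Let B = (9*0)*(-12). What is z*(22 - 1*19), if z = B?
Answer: 0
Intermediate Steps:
B = 0 (B = 0*(-12) = 0)
z = 0
z*(22 - 1*19) = 0*(22 - 1*19) = 0*(22 - 19) = 0*3 = 0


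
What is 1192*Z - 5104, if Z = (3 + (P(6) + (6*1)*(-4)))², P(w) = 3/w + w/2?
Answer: 359946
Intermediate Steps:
P(w) = w/2 + 3/w (P(w) = 3/w + w*(½) = 3/w + w/2 = w/2 + 3/w)
Z = 1225/4 (Z = (3 + (((½)*6 + 3/6) + (6*1)*(-4)))² = (3 + ((3 + 3*(⅙)) + 6*(-4)))² = (3 + ((3 + ½) - 24))² = (3 + (7/2 - 24))² = (3 - 41/2)² = (-35/2)² = 1225/4 ≈ 306.25)
1192*Z - 5104 = 1192*(1225/4) - 5104 = 365050 - 5104 = 359946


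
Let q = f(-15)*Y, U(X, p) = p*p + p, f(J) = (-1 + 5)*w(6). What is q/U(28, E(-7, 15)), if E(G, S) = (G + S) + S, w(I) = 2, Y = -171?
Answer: -57/23 ≈ -2.4783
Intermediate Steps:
E(G, S) = G + 2*S
f(J) = 8 (f(J) = (-1 + 5)*2 = 4*2 = 8)
U(X, p) = p + p² (U(X, p) = p² + p = p + p²)
q = -1368 (q = 8*(-171) = -1368)
q/U(28, E(-7, 15)) = -1368*1/((1 + (-7 + 2*15))*(-7 + 2*15)) = -1368*1/((1 + (-7 + 30))*(-7 + 30)) = -1368*1/(23*(1 + 23)) = -1368/(23*24) = -1368/552 = -1368*1/552 = -57/23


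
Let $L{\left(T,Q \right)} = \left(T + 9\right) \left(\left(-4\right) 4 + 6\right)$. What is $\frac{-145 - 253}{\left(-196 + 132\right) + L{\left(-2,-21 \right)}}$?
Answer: $\frac{199}{67} \approx 2.9701$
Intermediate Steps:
$L{\left(T,Q \right)} = -90 - 10 T$ ($L{\left(T,Q \right)} = \left(9 + T\right) \left(-16 + 6\right) = \left(9 + T\right) \left(-10\right) = -90 - 10 T$)
$\frac{-145 - 253}{\left(-196 + 132\right) + L{\left(-2,-21 \right)}} = \frac{-145 - 253}{\left(-196 + 132\right) - 70} = - \frac{398}{-64 + \left(-90 + 20\right)} = - \frac{398}{-64 - 70} = - \frac{398}{-134} = \left(-398\right) \left(- \frac{1}{134}\right) = \frac{199}{67}$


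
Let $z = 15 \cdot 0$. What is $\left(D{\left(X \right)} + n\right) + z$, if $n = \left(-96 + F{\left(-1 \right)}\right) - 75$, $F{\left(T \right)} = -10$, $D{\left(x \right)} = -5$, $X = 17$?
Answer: $-186$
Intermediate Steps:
$n = -181$ ($n = \left(-96 - 10\right) - 75 = -106 - 75 = -181$)
$z = 0$
$\left(D{\left(X \right)} + n\right) + z = \left(-5 - 181\right) + 0 = -186 + 0 = -186$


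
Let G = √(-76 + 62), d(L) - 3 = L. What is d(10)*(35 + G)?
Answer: 455 + 13*I*√14 ≈ 455.0 + 48.642*I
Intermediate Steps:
d(L) = 3 + L
G = I*√14 (G = √(-14) = I*√14 ≈ 3.7417*I)
d(10)*(35 + G) = (3 + 10)*(35 + I*√14) = 13*(35 + I*√14) = 455 + 13*I*√14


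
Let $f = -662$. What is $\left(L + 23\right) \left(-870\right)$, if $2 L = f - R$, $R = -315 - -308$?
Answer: $264915$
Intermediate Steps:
$R = -7$ ($R = -315 + 308 = -7$)
$L = - \frac{655}{2}$ ($L = \frac{-662 - -7}{2} = \frac{-662 + 7}{2} = \frac{1}{2} \left(-655\right) = - \frac{655}{2} \approx -327.5$)
$\left(L + 23\right) \left(-870\right) = \left(- \frac{655}{2} + 23\right) \left(-870\right) = \left(- \frac{609}{2}\right) \left(-870\right) = 264915$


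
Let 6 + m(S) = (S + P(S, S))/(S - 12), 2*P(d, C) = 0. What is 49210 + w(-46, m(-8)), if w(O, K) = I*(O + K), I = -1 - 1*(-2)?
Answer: 245792/5 ≈ 49158.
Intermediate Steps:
I = 1 (I = -1 + 2 = 1)
P(d, C) = 0 (P(d, C) = (½)*0 = 0)
m(S) = -6 + S/(-12 + S) (m(S) = -6 + (S + 0)/(S - 12) = -6 + S/(-12 + S))
w(O, K) = K + O (w(O, K) = 1*(O + K) = 1*(K + O) = K + O)
49210 + w(-46, m(-8)) = 49210 + ((72 - 5*(-8))/(-12 - 8) - 46) = 49210 + ((72 + 40)/(-20) - 46) = 49210 + (-1/20*112 - 46) = 49210 + (-28/5 - 46) = 49210 - 258/5 = 245792/5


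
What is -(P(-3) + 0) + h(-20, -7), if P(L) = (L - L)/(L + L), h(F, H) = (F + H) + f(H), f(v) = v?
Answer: -34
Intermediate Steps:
h(F, H) = F + 2*H (h(F, H) = (F + H) + H = F + 2*H)
P(L) = 0 (P(L) = 0/((2*L)) = 0*(1/(2*L)) = 0)
-(P(-3) + 0) + h(-20, -7) = -(0 + 0) + (-20 + 2*(-7)) = -1*0 + (-20 - 14) = 0 - 34 = -34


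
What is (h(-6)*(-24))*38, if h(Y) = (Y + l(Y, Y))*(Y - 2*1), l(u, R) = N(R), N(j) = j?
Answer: -87552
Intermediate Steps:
l(u, R) = R
h(Y) = 2*Y*(-2 + Y) (h(Y) = (Y + Y)*(Y - 2*1) = (2*Y)*(Y - 2) = (2*Y)*(-2 + Y) = 2*Y*(-2 + Y))
(h(-6)*(-24))*38 = ((2*(-6)*(-2 - 6))*(-24))*38 = ((2*(-6)*(-8))*(-24))*38 = (96*(-24))*38 = -2304*38 = -87552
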